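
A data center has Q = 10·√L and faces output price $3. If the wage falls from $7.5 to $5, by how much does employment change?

From P·MP_L = w with MP_L = 5·L^(-1/2), the labor demand is L(w) = (15/w)^(2).
At w = 7.5: L = 4. At w = 5: L = 9.
ΔL = 9 − 4 = 5.

ΔL = 5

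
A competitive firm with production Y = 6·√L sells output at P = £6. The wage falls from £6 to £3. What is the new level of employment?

From P·MP_L = w with MP_L = 3·L^(-1/2), the labor demand is L(w) = (18/w)^(2).
At w = 6: L = 9. At w = 3: L = 36.

L* = 36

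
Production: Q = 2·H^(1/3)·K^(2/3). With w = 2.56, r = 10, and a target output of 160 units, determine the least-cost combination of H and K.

H* = 125, K* = 64

Cost minimization requires the marginal rate of technical substitution to equal the input-price ratio: MP_H/MP_K = w/r.
Here MP_H/MP_K = (1/3)·(K/H)/(2/3) = 0.5·(K/H). Setting this equal to 2.56/10 = 0.256 gives K = 0.512H.
Substituting into Q = 160: 2·H^(1/3)·(0.512H)^(2/3) = 160.
Solving, H = 125 and K = 64.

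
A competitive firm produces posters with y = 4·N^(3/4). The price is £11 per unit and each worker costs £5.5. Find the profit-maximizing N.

MP_N = (3/4)·4·N^(-1/4) = 3·N^(-1/4).
Profit maximization for a price taker requires P·MP_N = w: 11·3·N^(-1/4) = 5.5.
So N^(-1/4) = 1/6, which gives N = 1296.

N* = 1296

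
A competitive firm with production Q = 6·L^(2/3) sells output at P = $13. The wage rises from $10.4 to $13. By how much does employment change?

ΔL = -61

From P·MP_L = w with MP_L = 4·L^(-1/3), the labor demand is L(w) = (52/w)^(3).
At w = 10.4: L = 125. At w = 13: L = 64.
ΔL = 64 − 125 = -61.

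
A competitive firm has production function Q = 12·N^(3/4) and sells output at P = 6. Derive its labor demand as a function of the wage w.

MP_N = (3/4)·12·N^(-1/4) = 9·N^(-1/4).
Setting P·MP_N = w: 54·N^(-1/4) = w.
Solving for N: N^(-1/4) = w/54, so N = (54/w)^(4).

N(w) = 8503056/w^(4)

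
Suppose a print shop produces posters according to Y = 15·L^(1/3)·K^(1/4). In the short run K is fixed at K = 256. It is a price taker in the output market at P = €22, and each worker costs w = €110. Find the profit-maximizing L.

L* = 8

With K = 256, MP_L = (1/3)·15·L^(-2/3)·256^(1/4) = 20·L^(-2/3).
Profit maximization for a price taker requires P·MP_L = w: 22·20·L^(-2/3) = 110.
So L^(-2/3) = 0.25, which gives L = 8.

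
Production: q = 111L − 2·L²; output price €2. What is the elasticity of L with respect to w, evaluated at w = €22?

ε = -0.11

From P·MP_L = w with MP_L = 111 − 4L, labor demand is L(w) = (111 − w/2)/4.
dL/dw = −1/(8) = -0.125.
At w = 22, L = 25, so ε = (dL/dw)·(w/L) = (-0.125)·(22/25) = -0.11.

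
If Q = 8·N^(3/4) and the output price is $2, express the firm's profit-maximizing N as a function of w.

N(w) = 20736/w^(4)

MP_N = (3/4)·8·N^(-1/4) = 6·N^(-1/4).
Setting P·MP_N = w: 12·N^(-1/4) = w.
Solving for N: N^(-1/4) = w/12, so N = (12/w)^(4).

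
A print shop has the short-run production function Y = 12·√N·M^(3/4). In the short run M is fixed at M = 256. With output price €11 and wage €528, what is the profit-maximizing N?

N* = 64

With M = 256, MP_N = (1/2)·12·N^(-1/2)·256^(3/4) = 384·N^(-1/2).
Profit maximization for a price taker requires P·MP_N = w: 11·384·N^(-1/2) = 528.
So N^(-1/2) = 0.125, which gives N = 64.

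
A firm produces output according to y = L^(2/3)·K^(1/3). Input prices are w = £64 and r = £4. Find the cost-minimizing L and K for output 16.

Cost minimization requires the marginal rate of technical substitution to equal the input-price ratio: MP_L/MP_K = w/r.
Here MP_L/MP_K = (2/3)·(K/L)/(1/3) = 2·(K/L). Setting this equal to 64/4 = 16 gives K = 8L.
Substituting into y = 16: L^(2/3)·(8L)^(1/3) = 16.
Solving, L = 8 and K = 64.

L* = 8, K* = 64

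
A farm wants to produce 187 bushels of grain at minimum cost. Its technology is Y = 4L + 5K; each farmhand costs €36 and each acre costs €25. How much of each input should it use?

The inputs are perfect substitutes, so the firm uses whichever has the lower cost per unit of output.
Cost per unit of output via L is w/4 = 9; via K it is r/5 = 5. K is cheaper.
Producing Y = 187 with K alone: L = 0, K = 37.4.

L* = 0, K* = 37.4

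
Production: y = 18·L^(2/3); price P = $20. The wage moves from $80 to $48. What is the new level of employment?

L* = 125

From P·MP_L = w with MP_L = 12·L^(-1/3), the labor demand is L(w) = (240/w)^(3).
At w = 80: L = 27. At w = 48: L = 125.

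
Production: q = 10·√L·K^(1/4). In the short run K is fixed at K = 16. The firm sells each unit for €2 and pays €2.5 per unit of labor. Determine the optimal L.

L* = 64

With K = 16, MP_L = (1/2)·10·L^(-1/2)·16^(1/4) = 10·L^(-1/2).
Profit maximization for a price taker requires P·MP_L = w: 2·10·L^(-1/2) = 2.5.
So L^(-1/2) = 0.125, which gives L = 64.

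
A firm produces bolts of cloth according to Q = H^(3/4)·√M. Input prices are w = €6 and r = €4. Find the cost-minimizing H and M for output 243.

H* = 81, M* = 81

Cost minimization requires the marginal rate of technical substitution to equal the input-price ratio: MP_H/MP_M = w/r.
Here MP_H/MP_M = (3/4)·(M/H)/(1/2) = 1.5·(M/H). Setting this equal to 6/4 = 1.5 gives M = H.
Substituting into Q = 243: H^(3/4)·(H)^(1/2) = 243.
Solving, H = 81 and M = 81.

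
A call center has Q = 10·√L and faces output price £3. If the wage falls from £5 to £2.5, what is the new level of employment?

From P·MP_L = w with MP_L = 5·L^(-1/2), the labor demand is L(w) = (15/w)^(2).
At w = 5: L = 9. At w = 2.5: L = 36.

L* = 36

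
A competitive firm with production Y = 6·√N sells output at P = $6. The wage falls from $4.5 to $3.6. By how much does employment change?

From P·MP_N = w with MP_N = 3·N^(-1/2), the labor demand is N(w) = (18/w)^(2).
At w = 4.5: N = 16. At w = 3.6: N = 25.
ΔN = 25 − 16 = 9.

ΔN = 9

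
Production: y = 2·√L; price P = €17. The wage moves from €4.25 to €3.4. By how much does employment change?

From P·MP_L = w with MP_L = L^(-1/2), the labor demand is L(w) = (17/w)^(2).
At w = 4.25: L = 16. At w = 3.4: L = 25.
ΔL = 25 − 16 = 9.

ΔL = 9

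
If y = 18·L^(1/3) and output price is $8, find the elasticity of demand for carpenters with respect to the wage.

MP_L = (1/3)·18·L^(-2/3), so P·MP_L = w gives 48·L^(-2/3) = w.
Solving, L(w) = (48/w)^(3/2). This is a constant-elasticity form: L ∝ w^(−3/2), so ε = −3/2.

ε = -1.5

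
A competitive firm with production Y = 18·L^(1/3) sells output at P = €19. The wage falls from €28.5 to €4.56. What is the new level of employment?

L* = 125

From P·MP_L = w with MP_L = 6·L^(-2/3), the labor demand is L(w) = (114/w)^(3/2).
At w = 28.5: L = 8. At w = 4.56: L = 125.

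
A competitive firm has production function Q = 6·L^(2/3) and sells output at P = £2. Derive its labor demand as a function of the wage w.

L(w) = 512/w³

MP_L = (2/3)·6·L^(-1/3) = 4·L^(-1/3).
Setting P·MP_L = w: 8·L^(-1/3) = w.
Solving for L: L^(-1/3) = w/8, so L = (8/w)^(3).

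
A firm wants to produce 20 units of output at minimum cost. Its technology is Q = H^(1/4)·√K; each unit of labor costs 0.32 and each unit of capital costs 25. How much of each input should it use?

Cost minimization requires the marginal rate of technical substitution to equal the input-price ratio: MP_H/MP_K = w/r.
Here MP_H/MP_K = (1/4)·(K/H)/(1/2) = 0.5·(K/H). Setting this equal to 0.32/25 = 0.0128 gives K = 0.0256H.
Substituting into Q = 20: H^(1/4)·(0.0256H)^(1/2) = 20.
Solving, H = 625 and K = 16.

H* = 625, K* = 16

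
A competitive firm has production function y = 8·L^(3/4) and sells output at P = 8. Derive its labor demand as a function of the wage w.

MP_L = (3/4)·8·L^(-1/4) = 6·L^(-1/4).
Setting P·MP_L = w: 48·L^(-1/4) = w.
Solving for L: L^(-1/4) = w/48, so L = (48/w)^(4).

L(w) = 5308416/w^(4)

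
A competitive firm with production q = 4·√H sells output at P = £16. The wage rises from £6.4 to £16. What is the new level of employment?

H* = 4

From P·MP_H = w with MP_H = 2·H^(-1/2), the labor demand is H(w) = (32/w)^(2).
At w = 6.4: H = 25. At w = 16: H = 4.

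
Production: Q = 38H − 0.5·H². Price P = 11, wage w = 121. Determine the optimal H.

The marginal product of H is MP_H = 38 − H.
A price-taking firm hires until the value of the marginal product equals the wage: P·MP_H = w, so 11·(38 − H) = 121.
Then 38 − H = 11, giving H = 27.

H* = 27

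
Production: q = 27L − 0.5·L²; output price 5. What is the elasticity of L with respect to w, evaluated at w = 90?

ε = -2

From P·MP_L = w with MP_L = 27 − L, labor demand is L(w) = 27 − w/5.
dL/dw = −1/(5) = -0.2.
At w = 90, L = 9, so ε = (dL/dw)·(w/L) = (-0.2)·(90/9) = -2.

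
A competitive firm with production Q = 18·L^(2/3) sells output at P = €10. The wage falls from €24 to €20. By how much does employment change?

From P·MP_L = w with MP_L = 12·L^(-1/3), the labor demand is L(w) = (120/w)^(3).
At w = 24: L = 125. At w = 20: L = 216.
ΔL = 216 − 125 = 91.

ΔL = 91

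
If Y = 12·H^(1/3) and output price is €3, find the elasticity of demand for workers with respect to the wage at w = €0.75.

ε = -1.5

MP_H = (1/3)·12·H^(-2/3), so P·MP_H = w gives 12·H^(-2/3) = w.
Solving, H(w) = (12/w)^(3/2). This is a constant-elasticity form: H ∝ w^(−3/2), so ε = −3/2.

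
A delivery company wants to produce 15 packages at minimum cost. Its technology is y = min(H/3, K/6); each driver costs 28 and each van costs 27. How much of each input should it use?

With a fixed-proportions technology, the cost-minimizing bundle uses no slack in either input: H/3 = K/6 = y.
So H = 3·15 = 45 and K = 6·15 = 90.

H* = 45, K* = 90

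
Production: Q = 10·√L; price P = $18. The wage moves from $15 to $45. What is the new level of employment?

L* = 4

From P·MP_L = w with MP_L = 5·L^(-1/2), the labor demand is L(w) = (90/w)^(2).
At w = 15: L = 36. At w = 45: L = 4.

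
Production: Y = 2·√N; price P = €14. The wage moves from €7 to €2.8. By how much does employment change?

From P·MP_N = w with MP_N = N^(-1/2), the labor demand is N(w) = (14/w)^(2).
At w = 7: N = 4. At w = 2.8: N = 25.
ΔN = 25 − 4 = 21.

ΔN = 21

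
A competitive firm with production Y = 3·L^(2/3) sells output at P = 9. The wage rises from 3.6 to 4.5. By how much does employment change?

From P·MP_L = w with MP_L = 2·L^(-1/3), the labor demand is L(w) = (18/w)^(3).
At w = 3.6: L = 125. At w = 4.5: L = 64.
ΔL = 64 − 125 = -61.

ΔL = -61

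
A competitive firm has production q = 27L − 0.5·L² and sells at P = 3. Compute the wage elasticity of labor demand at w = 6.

From P·MP_L = w with MP_L = 27 − L, labor demand is L(w) = 27 − w/3.
dL/dw = −1/(3) = -1/3.
At w = 6, L = 25, so ε = (dL/dw)·(w/L) = (-1/3)·(6/25) = -0.08.

ε = -0.08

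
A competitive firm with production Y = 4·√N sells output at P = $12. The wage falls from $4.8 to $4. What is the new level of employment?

N* = 36

From P·MP_N = w with MP_N = 2·N^(-1/2), the labor demand is N(w) = (24/w)^(2).
At w = 4.8: N = 25. At w = 4: N = 36.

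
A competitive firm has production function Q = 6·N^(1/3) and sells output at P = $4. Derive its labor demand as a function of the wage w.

MP_N = (1/3)·6·N^(-2/3) = 2·N^(-2/3).
Setting P·MP_N = w: 8·N^(-2/3) = w.
Solving for N: N^(-2/3) = w/8, so N = (8/w)^(3/2).

N(w) = (8/w)^(3/2)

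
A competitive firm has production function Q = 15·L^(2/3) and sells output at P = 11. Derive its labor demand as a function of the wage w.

MP_L = (2/3)·15·L^(-1/3) = 10·L^(-1/3).
Setting P·MP_L = w: 110·L^(-1/3) = w.
Solving for L: L^(-1/3) = w/110, so L = (110/w)^(3).

L(w) = 1331000/w³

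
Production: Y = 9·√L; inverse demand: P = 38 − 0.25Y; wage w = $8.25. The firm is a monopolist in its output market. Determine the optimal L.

L* = 36

Marginal revenue from the inverse demand is MR = 38 − 0.5Y.
The marginal product is MP_L = 4.5·L^(-1/2).
A monopolist hires until marginal revenue product equals the wage: MR·MP_L = w.
At L, Y = 9·√L. Substituting and solving: (38 − 4.5·√L)·4.5·L^(-1/2) = 8.25 gives L = 36.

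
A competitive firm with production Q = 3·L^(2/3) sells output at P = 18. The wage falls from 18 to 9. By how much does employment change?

From P·MP_L = w with MP_L = 2·L^(-1/3), the labor demand is L(w) = (36/w)^(3).
At w = 18: L = 8. At w = 9: L = 64.
ΔL = 64 − 8 = 56.

ΔL = 56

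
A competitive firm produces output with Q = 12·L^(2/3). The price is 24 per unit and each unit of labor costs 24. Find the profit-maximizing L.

L* = 512

MP_L = (2/3)·12·L^(-1/3) = 8·L^(-1/3).
Profit maximization for a price taker requires P·MP_L = w: 24·8·L^(-1/3) = 24.
So L^(-1/3) = 0.125, which gives L = 512.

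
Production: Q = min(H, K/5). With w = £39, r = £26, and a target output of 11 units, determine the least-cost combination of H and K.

With a fixed-proportions technology, the cost-minimizing bundle uses no slack in either input: H = K/5 = Q.
So H = 11 and K = 5·11 = 55.

H* = 11, K* = 55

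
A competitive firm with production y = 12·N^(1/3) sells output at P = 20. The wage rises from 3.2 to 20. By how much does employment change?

From P·MP_N = w with MP_N = 4·N^(-2/3), the labor demand is N(w) = (80/w)^(3/2).
At w = 3.2: N = 125. At w = 20: N = 8.
ΔN = 8 − 125 = -117.

ΔN = -117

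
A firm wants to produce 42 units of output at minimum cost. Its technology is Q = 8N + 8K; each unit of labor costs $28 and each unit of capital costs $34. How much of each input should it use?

The inputs are perfect substitutes, so the firm uses whichever has the lower cost per unit of output.
Cost per unit of output via N is w/8 = 3.5; via K it is r/8 = 4.25. N is cheaper.
Producing Q = 42 with N alone: N = 5.25, K = 0.

N* = 5.25, K* = 0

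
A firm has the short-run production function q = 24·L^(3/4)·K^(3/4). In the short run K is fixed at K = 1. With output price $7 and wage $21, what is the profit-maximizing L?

With K = 1, MP_L = (3/4)·24·L^(-1/4)·1^(3/4) = 18·L^(-1/4).
Profit maximization for a price taker requires P·MP_L = w: 7·18·L^(-1/4) = 21.
So L^(-1/4) = 1/6, which gives L = 1296.

L* = 1296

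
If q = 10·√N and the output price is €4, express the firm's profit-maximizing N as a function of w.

MP_N = (1/2)·10·N^(-1/2) = 5·N^(-1/2).
Setting P·MP_N = w: 20·N^(-1/2) = w.
Solving for N: N^(-1/2) = w/20, so N = (20/w)^(2).

N(w) = 400/w²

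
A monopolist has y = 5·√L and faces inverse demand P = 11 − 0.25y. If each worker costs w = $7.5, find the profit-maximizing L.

L* = 4

Marginal revenue from the inverse demand is MR = 11 − 0.5y.
The marginal product is MP_L = 2.5·L^(-1/2).
A monopolist hires until marginal revenue product equals the wage: MR·MP_L = w.
At L, y = 5·√L. Substituting and solving: (11 − 2.5·√L)·2.5·L^(-1/2) = 7.5 gives L = 4.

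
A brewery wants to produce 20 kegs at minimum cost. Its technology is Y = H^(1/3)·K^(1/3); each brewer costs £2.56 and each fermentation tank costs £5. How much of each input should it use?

H* = 125, K* = 64

Cost minimization requires the marginal rate of technical substitution to equal the input-price ratio: MP_H/MP_K = w/r.
Here MP_H/MP_K = (1/3)·(K/H)/(1/3) = (K/H). Setting this equal to 2.56/5 = 0.512 gives K = 0.512H.
Substituting into Y = 20: H^(1/3)·(0.512H)^(1/3) = 20.
Solving, H = 125 and K = 64.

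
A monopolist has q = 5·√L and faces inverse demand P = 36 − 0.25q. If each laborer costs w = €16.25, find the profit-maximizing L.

L* = 16

Marginal revenue from the inverse demand is MR = 36 − 0.5q.
The marginal product is MP_L = 2.5·L^(-1/2).
A monopolist hires until marginal revenue product equals the wage: MR·MP_L = w.
At L, q = 5·√L. Substituting and solving: (36 − 2.5·√L)·2.5·L^(-1/2) = 16.25 gives L = 16.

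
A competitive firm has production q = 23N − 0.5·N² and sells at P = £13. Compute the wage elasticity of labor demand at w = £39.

ε = -0.15

From P·MP_N = w with MP_N = 23 − N, labor demand is N(w) = 23 − w/13.
dN/dw = −1/(13) = -1/13.
At w = 39, N = 20, so ε = (dN/dw)·(w/N) = (-1/13)·(39/20) = -0.15.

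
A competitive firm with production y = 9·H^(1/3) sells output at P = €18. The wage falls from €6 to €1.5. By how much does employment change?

ΔH = 189

From P·MP_H = w with MP_H = 3·H^(-2/3), the labor demand is H(w) = (54/w)^(3/2).
At w = 6: H = 27. At w = 1.5: H = 216.
ΔH = 216 − 27 = 189.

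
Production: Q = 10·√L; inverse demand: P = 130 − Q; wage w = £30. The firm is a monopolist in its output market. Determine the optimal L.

Marginal revenue from the inverse demand is MR = 130 − 2Q.
The marginal product is MP_L = 5·L^(-1/2).
A monopolist hires until marginal revenue product equals the wage: MR·MP_L = w.
At L, Q = 10·√L. Substituting and solving: (130 − 20·√L)·5·L^(-1/2) = 30 gives L = 25.

L* = 25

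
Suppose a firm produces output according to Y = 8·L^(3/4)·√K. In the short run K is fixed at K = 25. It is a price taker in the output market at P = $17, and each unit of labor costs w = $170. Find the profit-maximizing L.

With K = 25, MP_L = (3/4)·8·L^(-1/4)·25^(1/2) = 30·L^(-1/4).
Profit maximization for a price taker requires P·MP_L = w: 17·30·L^(-1/4) = 170.
So L^(-1/4) = 1/3, which gives L = 81.

L* = 81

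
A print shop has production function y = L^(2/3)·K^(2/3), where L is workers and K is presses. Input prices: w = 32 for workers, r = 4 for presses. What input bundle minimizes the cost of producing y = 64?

Cost minimization requires the marginal rate of technical substitution to equal the input-price ratio: MP_L/MP_K = w/r.
Here MP_L/MP_K = (2/3)·(K/L)/(2/3) = (K/L). Setting this equal to 32/4 = 8 gives K = 8L.
Substituting into y = 64: L^(2/3)·(8L)^(2/3) = 64.
Solving, L = 8 and K = 64.

L* = 8, K* = 64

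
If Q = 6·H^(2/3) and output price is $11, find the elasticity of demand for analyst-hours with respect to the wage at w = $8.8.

ε = -3

MP_H = (2/3)·6·H^(-1/3), so P·MP_H = w gives 44·H^(-1/3) = w.
Solving, H(w) = (44/w)^(3). This is a constant-elasticity form: H ∝ w^(−3), so ε = −3.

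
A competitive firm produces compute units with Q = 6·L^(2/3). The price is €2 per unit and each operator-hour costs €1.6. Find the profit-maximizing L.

MP_L = (2/3)·6·L^(-1/3) = 4·L^(-1/3).
Profit maximization for a price taker requires P·MP_L = w: 2·4·L^(-1/3) = 1.6.
So L^(-1/3) = 0.2, which gives L = 125.

L* = 125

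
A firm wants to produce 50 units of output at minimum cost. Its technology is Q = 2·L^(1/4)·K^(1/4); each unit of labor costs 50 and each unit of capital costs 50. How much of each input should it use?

L* = 625, K* = 625

Cost minimization requires the marginal rate of technical substitution to equal the input-price ratio: MP_L/MP_K = w/r.
Here MP_L/MP_K = (1/4)·(K/L)/(1/4) = (K/L). Setting this equal to 50/50 = 1 gives K = L.
Substituting into Q = 50: 2·L^(1/4)·(L)^(1/4) = 50.
Solving, L = 625 and K = 625.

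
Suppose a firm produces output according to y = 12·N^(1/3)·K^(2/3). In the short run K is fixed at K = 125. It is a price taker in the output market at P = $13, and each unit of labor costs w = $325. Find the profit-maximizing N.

N* = 8

With K = 125, MP_N = (1/3)·12·N^(-2/3)·125^(2/3) = 100·N^(-2/3).
Profit maximization for a price taker requires P·MP_N = w: 13·100·N^(-2/3) = 325.
So N^(-2/3) = 0.25, which gives N = 8.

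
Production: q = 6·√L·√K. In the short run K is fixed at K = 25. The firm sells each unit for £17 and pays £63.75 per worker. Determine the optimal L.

L* = 16

With K = 25, MP_L = (1/2)·6·L^(-1/2)·25^(1/2) = 15·L^(-1/2).
Profit maximization for a price taker requires P·MP_L = w: 17·15·L^(-1/2) = 63.75.
So L^(-1/2) = 0.25, which gives L = 16.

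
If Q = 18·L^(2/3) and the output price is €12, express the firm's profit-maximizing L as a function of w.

MP_L = (2/3)·18·L^(-1/3) = 12·L^(-1/3).
Setting P·MP_L = w: 144·L^(-1/3) = w.
Solving for L: L^(-1/3) = w/144, so L = (144/w)^(3).

L(w) = 2985984/w³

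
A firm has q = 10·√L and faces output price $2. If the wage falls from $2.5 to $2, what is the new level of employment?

L* = 25

From P·MP_L = w with MP_L = 5·L^(-1/2), the labor demand is L(w) = (10/w)^(2).
At w = 2.5: L = 16. At w = 2: L = 25.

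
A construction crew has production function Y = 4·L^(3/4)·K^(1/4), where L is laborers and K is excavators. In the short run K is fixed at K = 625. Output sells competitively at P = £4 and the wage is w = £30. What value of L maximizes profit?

With K = 625, MP_L = (3/4)·4·L^(-1/4)·625^(1/4) = 15·L^(-1/4).
Profit maximization for a price taker requires P·MP_L = w: 4·15·L^(-1/4) = 30.
So L^(-1/4) = 0.5, which gives L = 16.

L* = 16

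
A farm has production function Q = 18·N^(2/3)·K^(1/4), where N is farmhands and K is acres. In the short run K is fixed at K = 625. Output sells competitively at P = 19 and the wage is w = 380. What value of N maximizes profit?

N* = 27

With K = 625, MP_N = (2/3)·18·N^(-1/3)·625^(1/4) = 60·N^(-1/3).
Profit maximization for a price taker requires P·MP_N = w: 19·60·N^(-1/3) = 380.
So N^(-1/3) = 1/3, which gives N = 27.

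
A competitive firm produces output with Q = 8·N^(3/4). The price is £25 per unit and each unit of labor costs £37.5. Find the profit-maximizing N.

N* = 256

MP_N = (3/4)·8·N^(-1/4) = 6·N^(-1/4).
Profit maximization for a price taker requires P·MP_N = w: 25·6·N^(-1/4) = 37.5.
So N^(-1/4) = 0.25, which gives N = 256.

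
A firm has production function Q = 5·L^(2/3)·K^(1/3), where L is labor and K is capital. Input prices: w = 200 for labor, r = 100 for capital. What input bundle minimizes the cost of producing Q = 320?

L* = 64, K* = 64

Cost minimization requires the marginal rate of technical substitution to equal the input-price ratio: MP_L/MP_K = w/r.
Here MP_L/MP_K = (2/3)·(K/L)/(1/3) = 2·(K/L). Setting this equal to 200/100 = 2 gives K = L.
Substituting into Q = 320: 5·L^(2/3)·(L)^(1/3) = 320.
Solving, L = 64 and K = 64.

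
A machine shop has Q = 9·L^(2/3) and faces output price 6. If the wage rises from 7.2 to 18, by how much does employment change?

ΔL = -117

From P·MP_L = w with MP_L = 6·L^(-1/3), the labor demand is L(w) = (36/w)^(3).
At w = 7.2: L = 125. At w = 18: L = 8.
ΔL = 8 − 125 = -117.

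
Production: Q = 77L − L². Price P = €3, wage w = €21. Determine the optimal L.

The marginal product of L is MP_L = 77 − 2L.
A price-taking firm hires until the value of the marginal product equals the wage: P·MP_L = w, so 3·(77 − 2L) = 21.
Then 77 − 2L = 7, giving L = 35.

L* = 35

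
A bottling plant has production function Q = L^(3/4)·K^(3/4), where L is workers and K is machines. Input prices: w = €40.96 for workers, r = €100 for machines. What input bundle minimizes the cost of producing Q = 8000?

Cost minimization requires the marginal rate of technical substitution to equal the input-price ratio: MP_L/MP_K = w/r.
Here MP_L/MP_K = (3/4)·(K/L)/(3/4) = (K/L). Setting this equal to 40.96/100 = 0.4096 gives K = 0.4096L.
Substituting into Q = 8000: L^(3/4)·(0.4096L)^(3/4) = 8000.
Solving, L = 625 and K = 256.

L* = 625, K* = 256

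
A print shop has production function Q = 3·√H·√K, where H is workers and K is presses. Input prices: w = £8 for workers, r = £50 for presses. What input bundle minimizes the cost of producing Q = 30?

H* = 25, K* = 4

Cost minimization requires the marginal rate of technical substitution to equal the input-price ratio: MP_H/MP_K = w/r.
Here MP_H/MP_K = (1/2)·(K/H)/(1/2) = (K/H). Setting this equal to 8/50 = 0.16 gives K = 0.16H.
Substituting into Q = 30: 3·H^(1/2)·(0.16H)^(1/2) = 30.
Solving, H = 25 and K = 4.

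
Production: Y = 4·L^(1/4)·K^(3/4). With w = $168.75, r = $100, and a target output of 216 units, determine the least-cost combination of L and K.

L* = 16, K* = 81

Cost minimization requires the marginal rate of technical substitution to equal the input-price ratio: MP_L/MP_K = w/r.
Here MP_L/MP_K = (1/4)·(K/L)/(3/4) = (1/3)·(K/L). Setting this equal to 168.75/100 = 1.6875 gives K = 5.0625L.
Substituting into Y = 216: 4·L^(1/4)·(5.0625L)^(3/4) = 216.
Solving, L = 16 and K = 81.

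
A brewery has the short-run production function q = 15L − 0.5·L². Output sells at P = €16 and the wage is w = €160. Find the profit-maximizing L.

The marginal product of L is MP_L = 15 − L.
A price-taking firm hires until the value of the marginal product equals the wage: P·MP_L = w, so 16·(15 − L) = 160.
Then 15 − L = 10, giving L = 5.

L* = 5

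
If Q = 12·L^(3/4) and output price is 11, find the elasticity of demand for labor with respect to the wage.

MP_L = (3/4)·12·L^(-1/4), so P·MP_L = w gives 99·L^(-1/4) = w.
Solving, L(w) = (99/w)^(4). This is a constant-elasticity form: L ∝ w^(−4), so ε = −4.

ε = -4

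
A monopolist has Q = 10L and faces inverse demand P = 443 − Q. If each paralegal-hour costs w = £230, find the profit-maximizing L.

Marginal revenue from the inverse demand is MR = 443 − 2Q.
The marginal product is MP_L = 10.
A monopolist hires until marginal revenue product equals the wage: MR·MP_L = w.
(443 − 20L)·10 = 230, so L = 21.

L* = 21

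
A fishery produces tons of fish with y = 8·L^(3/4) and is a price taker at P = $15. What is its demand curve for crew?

L(w) = (90/w)^(4)

MP_L = (3/4)·8·L^(-1/4) = 6·L^(-1/4).
Setting P·MP_L = w: 90·L^(-1/4) = w.
Solving for L: L^(-1/4) = w/90, so L = (90/w)^(4).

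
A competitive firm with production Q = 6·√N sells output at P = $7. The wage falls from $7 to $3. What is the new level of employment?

From P·MP_N = w with MP_N = 3·N^(-1/2), the labor demand is N(w) = (21/w)^(2).
At w = 7: N = 9. At w = 3: N = 49.

N* = 49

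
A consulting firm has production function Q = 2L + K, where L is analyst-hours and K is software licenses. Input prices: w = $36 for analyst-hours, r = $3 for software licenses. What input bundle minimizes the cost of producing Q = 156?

The inputs are perfect substitutes, so the firm uses whichever has the lower cost per unit of output.
Cost per unit of output via L is 18; via K it is 3. K is cheaper.
Producing Q = 156 with K alone: L = 0, K = 156.

L* = 0, K* = 156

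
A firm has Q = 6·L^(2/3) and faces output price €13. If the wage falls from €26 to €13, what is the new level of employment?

From P·MP_L = w with MP_L = 4·L^(-1/3), the labor demand is L(w) = (52/w)^(3).
At w = 26: L = 8. At w = 13: L = 64.

L* = 64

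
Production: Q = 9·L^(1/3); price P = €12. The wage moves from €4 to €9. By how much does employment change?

From P·MP_L = w with MP_L = 3·L^(-2/3), the labor demand is L(w) = (36/w)^(3/2).
At w = 4: L = 27. At w = 9: L = 8.
ΔL = 8 − 27 = -19.

ΔL = -19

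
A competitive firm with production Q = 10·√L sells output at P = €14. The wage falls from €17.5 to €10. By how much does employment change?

ΔL = 33

From P·MP_L = w with MP_L = 5·L^(-1/2), the labor demand is L(w) = (70/w)^(2).
At w = 17.5: L = 16. At w = 10: L = 49.
ΔL = 49 − 16 = 33.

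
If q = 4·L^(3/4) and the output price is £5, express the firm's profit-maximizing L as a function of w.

L(w) = 50625/w^(4)

MP_L = (3/4)·4·L^(-1/4) = 3·L^(-1/4).
Setting P·MP_L = w: 15·L^(-1/4) = w.
Solving for L: L^(-1/4) = w/15, so L = (15/w)^(4).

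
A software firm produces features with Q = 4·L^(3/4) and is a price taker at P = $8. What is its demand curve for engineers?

MP_L = (3/4)·4·L^(-1/4) = 3·L^(-1/4).
Setting P·MP_L = w: 24·L^(-1/4) = w.
Solving for L: L^(-1/4) = w/24, so L = (24/w)^(4).

L(w) = 331776/w^(4)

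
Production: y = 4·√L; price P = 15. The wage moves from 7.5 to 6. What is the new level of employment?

From P·MP_L = w with MP_L = 2·L^(-1/2), the labor demand is L(w) = (30/w)^(2).
At w = 7.5: L = 16. At w = 6: L = 25.

L* = 25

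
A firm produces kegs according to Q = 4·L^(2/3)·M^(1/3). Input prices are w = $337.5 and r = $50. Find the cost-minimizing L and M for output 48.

L* = 8, M* = 27

Cost minimization requires the marginal rate of technical substitution to equal the input-price ratio: MP_L/MP_M = w/r.
Here MP_L/MP_M = (2/3)·(M/L)/(1/3) = 2·(M/L). Setting this equal to 337.5/50 = 6.75 gives M = 3.375L.
Substituting into Q = 48: 4·L^(2/3)·(3.375L)^(1/3) = 48.
Solving, L = 8 and M = 27.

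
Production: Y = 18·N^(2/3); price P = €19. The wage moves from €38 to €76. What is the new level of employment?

N* = 27

From P·MP_N = w with MP_N = 12·N^(-1/3), the labor demand is N(w) = (228/w)^(3).
At w = 38: N = 216. At w = 76: N = 27.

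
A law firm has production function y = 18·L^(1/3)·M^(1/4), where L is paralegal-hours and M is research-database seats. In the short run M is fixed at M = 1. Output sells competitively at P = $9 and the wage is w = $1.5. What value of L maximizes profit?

L* = 216

With M = 1, MP_L = (1/3)·18·L^(-2/3)·1^(1/4) = 6·L^(-2/3).
Profit maximization for a price taker requires P·MP_L = w: 9·6·L^(-2/3) = 1.5.
So L^(-2/3) = 1/36, which gives L = 216.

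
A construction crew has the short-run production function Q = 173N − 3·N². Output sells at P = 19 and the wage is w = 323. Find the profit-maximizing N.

N* = 26

The marginal product of N is MP_N = 173 − 6N.
A price-taking firm hires until the value of the marginal product equals the wage: P·MP_N = w, so 19·(173 − 6N) = 323.
Then 173 − 6N = 17, giving N = 26.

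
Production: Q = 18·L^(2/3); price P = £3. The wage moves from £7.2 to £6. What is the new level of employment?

L* = 216

From P·MP_L = w with MP_L = 12·L^(-1/3), the labor demand is L(w) = (36/w)^(3).
At w = 7.2: L = 125. At w = 6: L = 216.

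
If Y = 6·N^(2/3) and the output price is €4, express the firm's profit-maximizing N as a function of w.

MP_N = (2/3)·6·N^(-1/3) = 4·N^(-1/3).
Setting P·MP_N = w: 16·N^(-1/3) = w.
Solving for N: N^(-1/3) = w/16, so N = (16/w)^(3).

N(w) = 4096/w³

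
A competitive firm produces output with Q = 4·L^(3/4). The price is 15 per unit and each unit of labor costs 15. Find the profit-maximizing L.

MP_L = (3/4)·4·L^(-1/4) = 3·L^(-1/4).
Profit maximization for a price taker requires P·MP_L = w: 15·3·L^(-1/4) = 15.
So L^(-1/4) = 1/3, which gives L = 81.

L* = 81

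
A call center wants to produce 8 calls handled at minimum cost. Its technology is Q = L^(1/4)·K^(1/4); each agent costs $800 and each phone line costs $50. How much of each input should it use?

L* = 16, K* = 256

Cost minimization requires the marginal rate of technical substitution to equal the input-price ratio: MP_L/MP_K = w/r.
Here MP_L/MP_K = (1/4)·(K/L)/(1/4) = (K/L). Setting this equal to 800/50 = 16 gives K = 16L.
Substituting into Q = 8: L^(1/4)·(16L)^(1/4) = 8.
Solving, L = 16 and K = 256.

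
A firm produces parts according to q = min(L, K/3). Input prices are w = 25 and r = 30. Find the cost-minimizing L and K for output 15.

With a fixed-proportions technology, the cost-minimizing bundle uses no slack in either input: L = K/3 = q.
So L = 15 and K = 3·15 = 45.

L* = 15, K* = 45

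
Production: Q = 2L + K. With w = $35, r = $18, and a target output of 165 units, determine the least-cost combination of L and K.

The inputs are perfect substitutes, so the firm uses whichever has the lower cost per unit of output.
Cost per unit of output via L is 17.5; via K it is 18. L is cheaper.
Producing Q = 165 with L alone: L = 82.5, K = 0.

L* = 82.5, K* = 0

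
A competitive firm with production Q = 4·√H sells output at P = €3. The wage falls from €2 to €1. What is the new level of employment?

H* = 36

From P·MP_H = w with MP_H = 2·H^(-1/2), the labor demand is H(w) = (6/w)^(2).
At w = 2: H = 9. At w = 1: H = 36.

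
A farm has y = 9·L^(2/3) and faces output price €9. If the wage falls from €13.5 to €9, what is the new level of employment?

From P·MP_L = w with MP_L = 6·L^(-1/3), the labor demand is L(w) = (54/w)^(3).
At w = 13.5: L = 64. At w = 9: L = 216.

L* = 216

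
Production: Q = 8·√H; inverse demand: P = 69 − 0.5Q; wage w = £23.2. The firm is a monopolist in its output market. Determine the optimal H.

Marginal revenue from the inverse demand is MR = 69 − Q.
The marginal product is MP_H = 4·H^(-1/2).
A monopolist hires until marginal revenue product equals the wage: MR·MP_H = w.
At H, Q = 8·√H. Substituting and solving: (69 − 8·√H)·4·H^(-1/2) = 23.2 gives H = 25.

H* = 25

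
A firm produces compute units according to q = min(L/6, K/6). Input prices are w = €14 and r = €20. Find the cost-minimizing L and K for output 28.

With a fixed-proportions technology, the cost-minimizing bundle uses no slack in either input: L/6 = K/6 = q.
So L = 6·28 = 168 and K = 6·28 = 168.

L* = 168, K* = 168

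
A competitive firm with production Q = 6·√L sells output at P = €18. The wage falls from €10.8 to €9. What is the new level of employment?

From P·MP_L = w with MP_L = 3·L^(-1/2), the labor demand is L(w) = (54/w)^(2).
At w = 10.8: L = 25. At w = 9: L = 36.

L* = 36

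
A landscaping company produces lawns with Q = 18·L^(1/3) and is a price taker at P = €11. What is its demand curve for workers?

L(w) = (66/w)^(3/2)

MP_L = (1/3)·18·L^(-2/3) = 6·L^(-2/3).
Setting P·MP_L = w: 66·L^(-2/3) = w.
Solving for L: L^(-2/3) = w/66, so L = (66/w)^(3/2).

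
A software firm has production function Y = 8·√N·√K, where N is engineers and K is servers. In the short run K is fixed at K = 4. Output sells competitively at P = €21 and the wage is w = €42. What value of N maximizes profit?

N* = 16

With K = 4, MP_N = (1/2)·8·N^(-1/2)·4^(1/2) = 8·N^(-1/2).
Profit maximization for a price taker requires P·MP_N = w: 21·8·N^(-1/2) = 42.
So N^(-1/2) = 0.25, which gives N = 16.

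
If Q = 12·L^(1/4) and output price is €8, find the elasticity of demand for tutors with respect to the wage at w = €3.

ε = -4/3

MP_L = (1/4)·12·L^(-3/4), so P·MP_L = w gives 24·L^(-3/4) = w.
Solving, L(w) = (24/w)^(4/3). This is a constant-elasticity form: L ∝ w^(−4/3), so ε = −4/3.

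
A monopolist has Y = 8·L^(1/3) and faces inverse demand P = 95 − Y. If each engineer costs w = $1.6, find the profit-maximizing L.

Marginal revenue from the inverse demand is MR = 95 − 2Y.
The marginal product is MP_L = (8/3)·L^(-2/3).
A monopolist hires until marginal revenue product equals the wage: MR·MP_L = w.
At L, Y = 8·L^(1/3). Substituting and solving: (95 − 16·L^(1/3))·(8/3)·L^(-2/3) = 1.6 gives L = 125.

L* = 125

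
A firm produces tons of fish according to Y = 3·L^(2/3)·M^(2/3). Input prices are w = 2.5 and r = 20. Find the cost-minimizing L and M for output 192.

Cost minimization requires the marginal rate of technical substitution to equal the input-price ratio: MP_L/MP_M = w/r.
Here MP_L/MP_M = (2/3)·(M/L)/(2/3) = (M/L). Setting this equal to 2.5/20 = 0.125 gives M = 0.125L.
Substituting into Y = 192: 3·L^(2/3)·(0.125L)^(2/3) = 192.
Solving, L = 64 and M = 8.

L* = 64, M* = 8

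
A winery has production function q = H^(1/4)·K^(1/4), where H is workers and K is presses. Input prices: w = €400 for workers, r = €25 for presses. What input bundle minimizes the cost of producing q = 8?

Cost minimization requires the marginal rate of technical substitution to equal the input-price ratio: MP_H/MP_K = w/r.
Here MP_H/MP_K = (1/4)·(K/H)/(1/4) = (K/H). Setting this equal to 400/25 = 16 gives K = 16H.
Substituting into q = 8: H^(1/4)·(16H)^(1/4) = 8.
Solving, H = 16 and K = 256.

H* = 16, K* = 256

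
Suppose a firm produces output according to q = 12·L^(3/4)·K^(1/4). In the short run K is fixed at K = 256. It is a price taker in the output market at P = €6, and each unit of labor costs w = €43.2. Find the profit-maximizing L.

L* = 625

With K = 256, MP_L = (3/4)·12·L^(-1/4)·256^(1/4) = 36·L^(-1/4).
Profit maximization for a price taker requires P·MP_L = w: 6·36·L^(-1/4) = 43.2.
So L^(-1/4) = 0.2, which gives L = 625.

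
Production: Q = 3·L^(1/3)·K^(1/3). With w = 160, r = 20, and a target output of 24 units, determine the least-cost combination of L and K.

L* = 8, K* = 64

Cost minimization requires the marginal rate of technical substitution to equal the input-price ratio: MP_L/MP_K = w/r.
Here MP_L/MP_K = (1/3)·(K/L)/(1/3) = (K/L). Setting this equal to 160/20 = 8 gives K = 8L.
Substituting into Q = 24: 3·L^(1/3)·(8L)^(1/3) = 24.
Solving, L = 8 and K = 64.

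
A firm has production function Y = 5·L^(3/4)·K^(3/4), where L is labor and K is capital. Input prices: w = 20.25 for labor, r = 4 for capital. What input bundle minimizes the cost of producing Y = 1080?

L* = 16, K* = 81

Cost minimization requires the marginal rate of technical substitution to equal the input-price ratio: MP_L/MP_K = w/r.
Here MP_L/MP_K = (3/4)·(K/L)/(3/4) = (K/L). Setting this equal to 20.25/4 = 5.0625 gives K = 5.0625L.
Substituting into Y = 1080: 5·L^(3/4)·(5.0625L)^(3/4) = 1080.
Solving, L = 16 and K = 81.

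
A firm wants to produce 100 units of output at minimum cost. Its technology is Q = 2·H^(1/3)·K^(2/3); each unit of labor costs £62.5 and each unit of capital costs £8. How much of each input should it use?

H* = 8, K* = 125

Cost minimization requires the marginal rate of technical substitution to equal the input-price ratio: MP_H/MP_K = w/r.
Here MP_H/MP_K = (1/3)·(K/H)/(2/3) = 0.5·(K/H). Setting this equal to 62.5/8 = 7.8125 gives K = 15.625H.
Substituting into Q = 100: 2·H^(1/3)·(15.625H)^(2/3) = 100.
Solving, H = 8 and K = 125.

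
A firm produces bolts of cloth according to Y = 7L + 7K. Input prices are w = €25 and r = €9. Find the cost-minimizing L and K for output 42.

The inputs are perfect substitutes, so the firm uses whichever has the lower cost per unit of output.
Cost per unit of output via L is w/7 = 25/7; via K it is r/7 = 9/7. K is cheaper.
Producing Y = 42 with K alone: L = 0, K = 6.

L* = 0, K* = 6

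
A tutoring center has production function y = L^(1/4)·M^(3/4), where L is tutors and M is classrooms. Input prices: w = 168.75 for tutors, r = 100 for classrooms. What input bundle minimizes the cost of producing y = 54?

L* = 16, M* = 81

Cost minimization requires the marginal rate of technical substitution to equal the input-price ratio: MP_L/MP_M = w/r.
Here MP_L/MP_M = (1/4)·(M/L)/(3/4) = (1/3)·(M/L). Setting this equal to 168.75/100 = 1.6875 gives M = 5.0625L.
Substituting into y = 54: L^(1/4)·(5.0625L)^(3/4) = 54.
Solving, L = 16 and M = 81.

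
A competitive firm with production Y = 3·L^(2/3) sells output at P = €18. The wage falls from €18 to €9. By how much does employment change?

ΔL = 56

From P·MP_L = w with MP_L = 2·L^(-1/3), the labor demand is L(w) = (36/w)^(3).
At w = 18: L = 8. At w = 9: L = 64.
ΔL = 64 − 8 = 56.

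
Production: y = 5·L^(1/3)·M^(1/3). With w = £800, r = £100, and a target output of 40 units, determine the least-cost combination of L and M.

Cost minimization requires the marginal rate of technical substitution to equal the input-price ratio: MP_L/MP_M = w/r.
Here MP_L/MP_M = (1/3)·(M/L)/(1/3) = (M/L). Setting this equal to 800/100 = 8 gives M = 8L.
Substituting into y = 40: 5·L^(1/3)·(8L)^(1/3) = 40.
Solving, L = 8 and M = 64.

L* = 8, M* = 64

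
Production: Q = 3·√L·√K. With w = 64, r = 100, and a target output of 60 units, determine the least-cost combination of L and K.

L* = 25, K* = 16

Cost minimization requires the marginal rate of technical substitution to equal the input-price ratio: MP_L/MP_K = w/r.
Here MP_L/MP_K = (1/2)·(K/L)/(1/2) = (K/L). Setting this equal to 64/100 = 0.64 gives K = 0.64L.
Substituting into Q = 60: 3·L^(1/2)·(0.64L)^(1/2) = 60.
Solving, L = 25 and K = 16.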